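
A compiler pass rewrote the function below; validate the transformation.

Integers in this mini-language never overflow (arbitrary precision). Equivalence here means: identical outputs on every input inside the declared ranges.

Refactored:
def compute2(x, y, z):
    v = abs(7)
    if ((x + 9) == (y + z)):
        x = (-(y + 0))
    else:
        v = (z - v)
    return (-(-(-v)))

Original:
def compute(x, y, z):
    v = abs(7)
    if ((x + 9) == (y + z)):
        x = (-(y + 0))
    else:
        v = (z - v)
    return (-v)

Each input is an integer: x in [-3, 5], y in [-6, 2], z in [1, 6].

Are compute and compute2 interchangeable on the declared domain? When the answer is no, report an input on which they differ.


Reading the diff, among the changes: same computation, different form.
One worked example (x=2, y=2, z=4) — compute: v becomes 7; next ((x + 9) == (y + z)) evaluates to false; next v becomes -3; next final value 3; compute2: v becomes 7; next ((x + 9) == (y + z)) evaluates to false; next v becomes -3; next final value 3; agreement on 3.
Across all 486 domain points the two functions coincide.
verdict: equivalent


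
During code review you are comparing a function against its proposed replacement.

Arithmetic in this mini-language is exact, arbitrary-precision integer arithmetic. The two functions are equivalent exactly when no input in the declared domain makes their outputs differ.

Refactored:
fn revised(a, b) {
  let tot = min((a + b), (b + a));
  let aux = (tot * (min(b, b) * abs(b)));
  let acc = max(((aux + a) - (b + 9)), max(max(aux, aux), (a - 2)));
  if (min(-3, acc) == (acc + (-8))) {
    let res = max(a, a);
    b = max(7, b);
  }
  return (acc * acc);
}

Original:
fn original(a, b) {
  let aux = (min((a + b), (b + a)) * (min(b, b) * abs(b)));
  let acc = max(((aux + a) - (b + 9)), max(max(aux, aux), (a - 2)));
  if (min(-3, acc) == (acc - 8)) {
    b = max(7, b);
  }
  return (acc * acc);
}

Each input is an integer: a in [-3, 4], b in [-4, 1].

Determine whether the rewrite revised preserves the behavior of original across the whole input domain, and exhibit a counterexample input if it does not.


Equivalent — the differences include local variable names differ; and arithmetic usage differs; and min/max/abs usage differs; and statement counts differ, yet no declared input distinguishes the two.
As a probe, take a=-1, b=-4: original runs aux = 80; acc = 80; (min(-3, acc) == (acc - 8)) -> false; return 6400; revised runs tot = -5; aux = 80; acc = 80; (min(-3, acc) == (acc + (-8))) -> false; return 6400; both end at 6400.
Checked all 48 inputs in the declared domain: the outputs agree on every one.
verdict: equivalent


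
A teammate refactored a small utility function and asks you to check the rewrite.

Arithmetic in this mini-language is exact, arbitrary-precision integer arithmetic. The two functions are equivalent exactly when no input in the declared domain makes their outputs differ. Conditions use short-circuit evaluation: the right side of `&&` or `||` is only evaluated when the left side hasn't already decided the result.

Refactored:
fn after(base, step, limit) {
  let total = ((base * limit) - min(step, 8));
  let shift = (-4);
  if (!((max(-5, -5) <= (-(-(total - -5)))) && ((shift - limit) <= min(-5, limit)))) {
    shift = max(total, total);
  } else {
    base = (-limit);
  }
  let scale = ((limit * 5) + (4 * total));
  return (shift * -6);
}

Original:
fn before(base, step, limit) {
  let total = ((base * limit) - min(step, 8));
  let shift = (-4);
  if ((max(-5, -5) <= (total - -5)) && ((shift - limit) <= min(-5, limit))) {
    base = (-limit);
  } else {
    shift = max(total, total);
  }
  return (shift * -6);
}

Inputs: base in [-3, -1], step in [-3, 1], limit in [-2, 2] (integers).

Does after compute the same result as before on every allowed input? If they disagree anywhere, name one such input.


This is a faithful refactor — boolean connective usage differs; and statement counts differ; and constant usage differs; and arithmetic usage differs; and local variable names differ, but the computed results match everywhere.
Tracing base=-3, step=0, limit=1: before: total=-3, then shift=-4, then ((max(-5, -5) <= (total - -5)) && ((shift - limit) <= min(-5, limit))) is true, then base=-1, then returns 24 | after: total=-3, then shift=-4, then (!((max(-5, -5) <= (-(-(total - -5)))) && ((shift - limit) <= min(-5, limit)))) is false, then base=-1, then scale=-7, then returns 24 — matching result 24.
Sweeping the whole domain (75 inputs) finds no disagreement.
verdict: equivalent


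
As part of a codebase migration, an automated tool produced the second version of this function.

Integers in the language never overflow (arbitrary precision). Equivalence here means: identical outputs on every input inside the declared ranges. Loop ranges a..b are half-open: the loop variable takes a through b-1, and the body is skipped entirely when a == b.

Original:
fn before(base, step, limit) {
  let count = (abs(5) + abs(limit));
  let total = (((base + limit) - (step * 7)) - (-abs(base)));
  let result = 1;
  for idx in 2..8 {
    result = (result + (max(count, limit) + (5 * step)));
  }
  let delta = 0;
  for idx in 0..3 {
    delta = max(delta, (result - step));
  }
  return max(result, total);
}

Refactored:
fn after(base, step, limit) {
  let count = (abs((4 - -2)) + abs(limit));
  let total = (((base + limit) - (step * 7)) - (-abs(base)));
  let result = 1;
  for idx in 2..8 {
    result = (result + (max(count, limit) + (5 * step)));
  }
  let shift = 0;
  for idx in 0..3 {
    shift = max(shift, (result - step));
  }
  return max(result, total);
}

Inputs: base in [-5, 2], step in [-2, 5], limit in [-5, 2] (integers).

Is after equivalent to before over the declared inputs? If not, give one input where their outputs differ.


base=-5, step=-1, limit=-5 yields 31 from before but 37 from after.
verdict: not equivalent; witness: base=-5, step=-1, limit=-5


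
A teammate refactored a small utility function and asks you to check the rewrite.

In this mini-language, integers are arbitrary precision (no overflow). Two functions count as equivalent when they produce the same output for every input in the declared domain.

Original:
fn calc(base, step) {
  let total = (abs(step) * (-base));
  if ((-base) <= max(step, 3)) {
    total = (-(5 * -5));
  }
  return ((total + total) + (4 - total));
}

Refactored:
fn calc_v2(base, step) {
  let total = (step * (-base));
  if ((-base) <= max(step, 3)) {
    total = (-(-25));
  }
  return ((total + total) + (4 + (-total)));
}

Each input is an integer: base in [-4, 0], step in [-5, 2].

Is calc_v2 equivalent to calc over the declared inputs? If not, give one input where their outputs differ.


Run the pair on base=-4, step=-5.
calc: total=20, then ((-base) <= max(step, 3)) is false, then returns 24
calc_v2: total=-20, then ((-base) <= max(step, 3)) is false, then returns -16
24 against -16: the behavior changed.
verdict: not equivalent; witness: base=-4, step=-5


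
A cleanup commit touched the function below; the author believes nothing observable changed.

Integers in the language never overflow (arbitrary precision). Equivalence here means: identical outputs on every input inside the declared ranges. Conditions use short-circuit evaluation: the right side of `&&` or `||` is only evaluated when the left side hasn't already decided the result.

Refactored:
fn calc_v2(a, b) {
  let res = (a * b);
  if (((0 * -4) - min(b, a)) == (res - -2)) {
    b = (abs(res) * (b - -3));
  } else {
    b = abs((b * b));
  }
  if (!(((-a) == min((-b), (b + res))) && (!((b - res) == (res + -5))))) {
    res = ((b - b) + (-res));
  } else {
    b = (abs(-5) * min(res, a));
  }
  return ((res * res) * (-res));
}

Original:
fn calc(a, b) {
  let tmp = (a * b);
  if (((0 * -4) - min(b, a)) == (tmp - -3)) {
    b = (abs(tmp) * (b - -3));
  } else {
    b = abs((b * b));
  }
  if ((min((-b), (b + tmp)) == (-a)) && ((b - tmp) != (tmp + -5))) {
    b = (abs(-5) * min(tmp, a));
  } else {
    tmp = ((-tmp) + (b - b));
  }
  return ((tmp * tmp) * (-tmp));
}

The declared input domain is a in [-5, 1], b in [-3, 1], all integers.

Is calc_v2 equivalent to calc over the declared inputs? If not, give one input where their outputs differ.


Consider the input a=1, b=-1.
calc: tmp = -1; (((0 * -4) - min(b, a)) == (tmp - -3)) -> false; b = 1; ((min((-b), (b + tmp)) == (-a)) && ((b - tmp) != (tmp + -5))) -> true; b = -5; return 1
calc_v2: res = -1; (((0 * -4) - min(b, a)) == (res - -2)) -> true; b = 2; (!(((-a) == min((-b), (b + res))) && (!((b - res) == (res + -5))))) -> true; res = 1; return -1
1 != -1, so the rewrite changes behavior.
verdict: not equivalent; witness: a=1, b=-1


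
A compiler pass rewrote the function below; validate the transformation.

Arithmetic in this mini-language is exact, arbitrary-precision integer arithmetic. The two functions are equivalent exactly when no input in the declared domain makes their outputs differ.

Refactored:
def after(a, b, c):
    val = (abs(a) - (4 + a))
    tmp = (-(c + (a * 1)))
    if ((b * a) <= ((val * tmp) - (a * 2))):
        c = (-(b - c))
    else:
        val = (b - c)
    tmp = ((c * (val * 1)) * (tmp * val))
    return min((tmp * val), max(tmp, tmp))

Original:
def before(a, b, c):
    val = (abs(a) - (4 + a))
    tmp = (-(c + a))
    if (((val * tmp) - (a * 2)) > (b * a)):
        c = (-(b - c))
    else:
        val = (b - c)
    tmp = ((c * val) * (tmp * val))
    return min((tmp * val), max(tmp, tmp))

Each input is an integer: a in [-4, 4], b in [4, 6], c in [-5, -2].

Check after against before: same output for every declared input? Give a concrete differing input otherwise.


Take a=-1, b=4, c=-2.
before: val := -2 | tmp := 3 | (((val * tmp) - (a * 2)) > (b * a)): false | val := 6 | tmp := -216 | result -1296
after: val := -2 | tmp := 3 | ((b * a) <= ((val * tmp) - (a * 2))): true | c := -6 | tmp := -72 | result -72
-1296 and -72 differ, so these are not the same function on this domain.
verdict: not equivalent; witness: a=-1, b=4, c=-2


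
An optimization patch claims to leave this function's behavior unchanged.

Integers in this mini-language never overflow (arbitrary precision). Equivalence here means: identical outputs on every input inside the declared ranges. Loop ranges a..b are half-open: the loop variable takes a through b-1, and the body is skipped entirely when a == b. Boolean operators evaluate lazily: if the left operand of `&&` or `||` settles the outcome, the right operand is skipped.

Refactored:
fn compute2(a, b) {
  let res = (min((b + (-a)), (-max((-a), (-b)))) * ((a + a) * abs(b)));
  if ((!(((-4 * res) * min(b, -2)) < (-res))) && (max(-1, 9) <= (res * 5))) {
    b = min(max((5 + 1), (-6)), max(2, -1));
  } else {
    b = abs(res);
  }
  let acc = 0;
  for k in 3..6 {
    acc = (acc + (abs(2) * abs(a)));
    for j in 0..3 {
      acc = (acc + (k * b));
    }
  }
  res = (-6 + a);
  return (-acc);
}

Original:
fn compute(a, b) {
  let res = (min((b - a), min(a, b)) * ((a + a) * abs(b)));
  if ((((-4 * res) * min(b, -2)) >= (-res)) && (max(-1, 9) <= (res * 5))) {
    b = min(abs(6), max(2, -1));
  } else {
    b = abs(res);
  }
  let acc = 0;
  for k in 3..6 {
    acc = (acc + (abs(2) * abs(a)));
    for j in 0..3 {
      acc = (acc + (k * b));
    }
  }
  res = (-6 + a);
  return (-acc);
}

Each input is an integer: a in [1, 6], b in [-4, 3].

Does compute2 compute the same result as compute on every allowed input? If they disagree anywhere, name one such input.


This is a faithful refactor — arithmetic usage differs; min/max/abs usage differs; comparison usage differs; boolean connective usage differs; constant usage differs, but the computed results match everywhere.
Tracing a=1, b=0: compute: res=0, then ((((-4 * res) * min(b, -2)) >= (-res)) && (max(-1, 9) <= (res * 5))) is false, then b=0, then acc=0, then (k=3), then acc=2, then (j=0), then acc=2, then (j=1), then acc=2, then (j=2), then acc=2, then (k=4), then acc=4, then (j=0), then acc=4, then (j=1), then acc=4, then (j=2), then acc=4, then (k=5), then acc=6, then (j=0), then acc=6, then (j=1), then acc=6, then (j=2), then acc=6, then res=-5, then returns -6 | compute2: res=0, then ((!(((-4 * res) * min(b, -2)) < (-res))) && (max(-1, 9) <= (res * 5))) is false, then b=0, then acc=0, then (k=3), then acc=2, then (j=0), then acc=2, then (j=1), then acc=2, then (j=2), then acc=2, then (k=4), then acc=4, then (j=0), then acc=4, then (j=1), then acc=4, then (j=2), then acc=4, then (k=5), then acc=6, then (j=0), then acc=6, then (j=1), then acc=6, then (j=2), then acc=6, then res=-5, then returns -6 — matching result -6.
Across all 48 domain points the two functions coincide.
verdict: equivalent


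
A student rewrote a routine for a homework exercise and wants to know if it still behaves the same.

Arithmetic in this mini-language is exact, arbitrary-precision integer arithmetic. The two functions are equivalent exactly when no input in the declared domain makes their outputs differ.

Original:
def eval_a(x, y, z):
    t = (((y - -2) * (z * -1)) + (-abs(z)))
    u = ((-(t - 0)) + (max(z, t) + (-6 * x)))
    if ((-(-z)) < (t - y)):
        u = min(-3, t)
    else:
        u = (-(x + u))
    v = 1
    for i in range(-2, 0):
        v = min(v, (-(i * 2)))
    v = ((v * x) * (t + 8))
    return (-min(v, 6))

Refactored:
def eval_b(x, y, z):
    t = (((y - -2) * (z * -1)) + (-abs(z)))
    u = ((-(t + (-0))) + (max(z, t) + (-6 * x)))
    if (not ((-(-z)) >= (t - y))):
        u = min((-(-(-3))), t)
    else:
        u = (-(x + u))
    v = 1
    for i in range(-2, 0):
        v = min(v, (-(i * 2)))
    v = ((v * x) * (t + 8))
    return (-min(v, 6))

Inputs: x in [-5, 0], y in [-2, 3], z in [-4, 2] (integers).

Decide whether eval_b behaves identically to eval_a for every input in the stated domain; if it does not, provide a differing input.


Behavior is preserved: although boolean connective usage differs; also comparison usage differs; also arithmetic usage differs, the outputs never diverge.
As a probe, take x=-2, y=3, z=0: eval_a runs t := 0 | u := 12 | ((-(-z)) < (t - y)): false | u := -10 | v := 1 | iter i=-2: | v := 1 | iter i=-1: | v := 1 | v := -16 | result 16; eval_b runs t := 0 | u := 12 | (not ((-(-z)) >= (t - y))): false | u := -10 | v := 1 | iter i=-2: | v := 1 | iter i=-1: | v := 1 | v := -16 | result 16; both end at 16.
Every one of the 252 inputs gives matching results.
verdict: equivalent


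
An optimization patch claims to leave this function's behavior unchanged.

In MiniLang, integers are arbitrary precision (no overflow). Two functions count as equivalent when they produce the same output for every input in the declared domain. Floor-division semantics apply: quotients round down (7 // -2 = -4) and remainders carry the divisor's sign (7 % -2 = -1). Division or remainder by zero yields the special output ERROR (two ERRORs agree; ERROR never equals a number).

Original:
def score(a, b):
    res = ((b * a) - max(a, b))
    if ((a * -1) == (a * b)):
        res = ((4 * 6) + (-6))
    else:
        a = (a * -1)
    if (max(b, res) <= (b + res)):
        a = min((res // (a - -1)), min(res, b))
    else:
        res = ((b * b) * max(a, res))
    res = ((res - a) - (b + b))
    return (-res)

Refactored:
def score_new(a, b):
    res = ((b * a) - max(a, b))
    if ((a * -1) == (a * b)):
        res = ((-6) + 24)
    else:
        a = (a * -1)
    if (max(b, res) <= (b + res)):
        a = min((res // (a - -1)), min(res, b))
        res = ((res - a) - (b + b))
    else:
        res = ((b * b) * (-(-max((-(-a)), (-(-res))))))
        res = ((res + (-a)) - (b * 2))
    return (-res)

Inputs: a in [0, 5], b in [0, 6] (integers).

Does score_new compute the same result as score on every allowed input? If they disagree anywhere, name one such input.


This is a faithful refactor — statement counts differ; and constant usage differs; and arithmetic usage differs, but the computed results match everywhere.
One worked example (a=2, b=2) — score: res := 2 | ((a * -1) == (a * b)): false | a := -2 | (max(b, res) <= (b + res)): true | a := -2 | res := 0 | result 0; score_new: res := 2 | ((a * -1) == (a * b)): false | a := -2 | (max(b, res) <= (b + res)): true | a := -2 | res := 0 | result 0; agreement on 0.
Checked all 42 inputs in the declared domain: the outputs agree on every one.
verdict: equivalent


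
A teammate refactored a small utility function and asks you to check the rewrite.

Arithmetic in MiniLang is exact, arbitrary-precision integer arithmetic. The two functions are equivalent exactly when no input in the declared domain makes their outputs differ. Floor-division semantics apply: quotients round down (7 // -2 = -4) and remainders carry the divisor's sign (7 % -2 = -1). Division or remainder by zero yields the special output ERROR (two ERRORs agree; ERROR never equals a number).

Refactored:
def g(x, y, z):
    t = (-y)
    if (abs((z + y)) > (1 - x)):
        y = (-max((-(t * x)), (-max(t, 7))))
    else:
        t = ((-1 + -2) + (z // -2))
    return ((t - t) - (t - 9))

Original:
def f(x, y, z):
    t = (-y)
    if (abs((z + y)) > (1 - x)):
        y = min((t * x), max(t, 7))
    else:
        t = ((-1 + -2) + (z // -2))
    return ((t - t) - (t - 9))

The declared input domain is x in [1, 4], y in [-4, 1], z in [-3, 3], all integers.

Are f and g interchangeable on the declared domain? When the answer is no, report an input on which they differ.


Reading the diff, among the changes: min/max/abs usage differs.
One worked example (x=3, y=-2, z=1) — f: t=2, then (abs((z + y)) > (1 - x)) is true, then y=6, then returns 7; g: t=2, then (abs((z + y)) > (1 - x)) is true, then y=6, then returns 7; agreement on 7.
Sweeping the whole domain (168 inputs) finds no disagreement.
verdict: equivalent


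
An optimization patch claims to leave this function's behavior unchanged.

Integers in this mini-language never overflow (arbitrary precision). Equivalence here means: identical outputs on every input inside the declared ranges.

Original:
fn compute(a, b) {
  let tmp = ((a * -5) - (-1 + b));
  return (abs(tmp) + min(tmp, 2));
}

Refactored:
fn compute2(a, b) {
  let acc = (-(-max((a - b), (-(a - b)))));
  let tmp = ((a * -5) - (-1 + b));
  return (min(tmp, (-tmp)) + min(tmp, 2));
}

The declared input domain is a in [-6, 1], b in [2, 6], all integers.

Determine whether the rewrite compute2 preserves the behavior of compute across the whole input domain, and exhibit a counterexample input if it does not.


Try a=-6, b=2.
compute: tmp=29, then returns 31
compute2: acc=8, then tmp=29, then returns -27
31 and -27 differ, so these are not the same function on this domain.
verdict: not equivalent; witness: a=-6, b=2


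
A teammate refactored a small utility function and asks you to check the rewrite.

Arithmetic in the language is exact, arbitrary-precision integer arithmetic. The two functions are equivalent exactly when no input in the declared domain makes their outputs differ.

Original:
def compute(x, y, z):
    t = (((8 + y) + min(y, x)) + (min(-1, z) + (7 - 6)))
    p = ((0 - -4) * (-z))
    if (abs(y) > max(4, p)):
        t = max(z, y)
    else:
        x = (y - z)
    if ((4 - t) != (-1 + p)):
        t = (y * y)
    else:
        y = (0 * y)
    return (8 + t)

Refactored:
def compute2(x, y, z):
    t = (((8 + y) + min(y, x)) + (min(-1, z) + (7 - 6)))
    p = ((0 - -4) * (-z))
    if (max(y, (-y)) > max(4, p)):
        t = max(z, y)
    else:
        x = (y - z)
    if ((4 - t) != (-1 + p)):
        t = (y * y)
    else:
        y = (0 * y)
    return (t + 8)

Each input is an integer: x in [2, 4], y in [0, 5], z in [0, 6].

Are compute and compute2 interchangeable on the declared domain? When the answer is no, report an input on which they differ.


Side by side, the visible changes include: min/max/abs usage differs.
Tracing x=3, y=3, z=3: compute: t := 14 | p := -12 | (abs(y) > max(4, p)): false | x := 0 | ((4 - t) != (-1 + p)): true | t := 9 | result 17 | compute2: t := 14 | p := -12 | (max(y, (-y)) > max(4, p)): false | x := 0 | ((4 - t) != (-1 + p)): true | t := 9 | result 17 — matching result 17.
Every one of the 126 inputs gives matching results.
verdict: equivalent


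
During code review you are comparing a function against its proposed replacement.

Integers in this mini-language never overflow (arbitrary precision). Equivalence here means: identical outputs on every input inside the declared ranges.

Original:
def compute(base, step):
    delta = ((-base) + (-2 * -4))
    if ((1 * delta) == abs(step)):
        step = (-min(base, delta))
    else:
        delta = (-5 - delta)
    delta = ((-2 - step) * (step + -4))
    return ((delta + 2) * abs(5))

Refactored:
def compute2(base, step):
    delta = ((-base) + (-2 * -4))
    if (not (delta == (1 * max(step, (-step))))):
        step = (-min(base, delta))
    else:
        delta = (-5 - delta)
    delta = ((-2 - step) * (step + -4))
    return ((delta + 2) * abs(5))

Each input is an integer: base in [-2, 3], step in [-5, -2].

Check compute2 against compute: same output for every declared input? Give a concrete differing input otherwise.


Evaluate both at base=-2, step=-5.
compute: delta=10, then ((1 * delta) == abs(step)) is false, then delta=-15, then delta=-27, then returns -125
compute2: delta=10, then (not (delta == (1 * max(step, (-step))))) is true, then step=2, then delta=8, then returns 50
-125 against 50: the behavior changed.
verdict: not equivalent; witness: base=-2, step=-5


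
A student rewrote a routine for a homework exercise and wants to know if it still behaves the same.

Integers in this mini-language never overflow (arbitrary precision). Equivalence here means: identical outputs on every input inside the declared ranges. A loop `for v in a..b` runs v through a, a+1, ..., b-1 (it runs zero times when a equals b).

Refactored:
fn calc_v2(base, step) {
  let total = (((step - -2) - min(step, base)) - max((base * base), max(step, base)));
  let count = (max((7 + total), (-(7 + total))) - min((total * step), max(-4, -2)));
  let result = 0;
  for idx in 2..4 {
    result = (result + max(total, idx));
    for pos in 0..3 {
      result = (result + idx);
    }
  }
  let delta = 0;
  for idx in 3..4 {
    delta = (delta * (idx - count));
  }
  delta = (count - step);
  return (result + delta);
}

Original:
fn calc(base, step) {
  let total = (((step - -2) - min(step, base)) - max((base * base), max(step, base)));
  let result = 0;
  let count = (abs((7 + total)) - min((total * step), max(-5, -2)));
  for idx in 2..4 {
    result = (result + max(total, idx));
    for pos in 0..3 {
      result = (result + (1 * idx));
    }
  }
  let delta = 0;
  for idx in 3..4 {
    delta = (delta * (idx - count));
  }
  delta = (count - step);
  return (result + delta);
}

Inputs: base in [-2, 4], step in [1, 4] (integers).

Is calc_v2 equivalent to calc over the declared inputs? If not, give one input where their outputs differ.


The edit looks behavioral (`-5` became `-4`), but over these ranges it never changes the outcome.
Tracing base=3, step=2: calc: total=-7, then result=0, then count=14, then (idx=2), then result=2, then (pos=0), then result=4, then (pos=1), then result=6, then (pos=2), then result=8, then (idx=3), then result=11, then (pos=0), then result=14, then (pos=1), then result=17, then (pos=2), then result=20, then delta=0, then (idx=3), then delta=0, then delta=12, then returns 32 | calc_v2: total=-7, then count=14, then result=0, then (idx=2), then result=2, then (pos=0), then result=4, then (pos=1), then result=6, then (pos=2), then result=8, then (idx=3), then result=11, then (pos=0), then result=14, then (pos=1), then result=17, then (pos=2), then result=20, then delta=0, then (idx=3), then delta=0, then delta=12, then returns 32 — matching result 32.
Every one of the 28 inputs gives matching results.
verdict: equivalent


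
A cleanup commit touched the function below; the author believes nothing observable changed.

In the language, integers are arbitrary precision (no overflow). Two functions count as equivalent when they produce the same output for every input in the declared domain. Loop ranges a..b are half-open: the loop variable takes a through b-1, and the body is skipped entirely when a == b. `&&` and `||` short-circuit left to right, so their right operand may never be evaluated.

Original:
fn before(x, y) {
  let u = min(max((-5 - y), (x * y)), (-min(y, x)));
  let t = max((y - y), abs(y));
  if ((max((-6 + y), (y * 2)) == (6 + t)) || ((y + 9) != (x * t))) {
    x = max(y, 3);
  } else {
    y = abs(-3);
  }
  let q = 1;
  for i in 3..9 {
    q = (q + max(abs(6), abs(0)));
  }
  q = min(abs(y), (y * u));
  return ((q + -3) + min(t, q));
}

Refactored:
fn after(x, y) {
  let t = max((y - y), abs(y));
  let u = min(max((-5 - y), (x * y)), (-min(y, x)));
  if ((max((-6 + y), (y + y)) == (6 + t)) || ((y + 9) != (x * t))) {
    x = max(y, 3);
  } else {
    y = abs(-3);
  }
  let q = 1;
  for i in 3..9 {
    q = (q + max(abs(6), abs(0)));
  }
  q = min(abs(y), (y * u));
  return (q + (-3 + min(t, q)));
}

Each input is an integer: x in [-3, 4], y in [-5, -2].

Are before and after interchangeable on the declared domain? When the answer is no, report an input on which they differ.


Comparing the listings, the differences include: constant usage differs, and arithmetic usage differs.
One worked example (x=2, y=-4) — before: u becomes -1; next t becomes 4; next ((max((-6 + y), (y * 2)) == (6 + t)) || ((y + 9) != (x * t))) evaluates to true; next x becomes 3; next q becomes 1; next at i=3:; next q becomes 7; next at i=4:; next q becomes 13; next at i=5:; next q becomes 19; next at i=6:; next q becomes 25; next at i=7:; next q becomes 31; next at i=8:; next q becomes 37; next q becomes 4; next final value 5; after: t becomes 4; next u becomes -1; next ((max((-6 + y), (y + y)) == (6 + t)) || ((y + 9) != (x * t))) evaluates to true; next x becomes 3; next q becomes 1; next at i=3:; next q becomes 7; next at i=4:; next q becomes 13; next at i=5:; next q becomes 19; next at i=6:; next q becomes 25; next at i=7:; next q becomes 31; next at i=8:; next q becomes 37; next q becomes 4; next final value 5; agreement on 5.
Across all 32 domain points the two functions coincide.
verdict: equivalent


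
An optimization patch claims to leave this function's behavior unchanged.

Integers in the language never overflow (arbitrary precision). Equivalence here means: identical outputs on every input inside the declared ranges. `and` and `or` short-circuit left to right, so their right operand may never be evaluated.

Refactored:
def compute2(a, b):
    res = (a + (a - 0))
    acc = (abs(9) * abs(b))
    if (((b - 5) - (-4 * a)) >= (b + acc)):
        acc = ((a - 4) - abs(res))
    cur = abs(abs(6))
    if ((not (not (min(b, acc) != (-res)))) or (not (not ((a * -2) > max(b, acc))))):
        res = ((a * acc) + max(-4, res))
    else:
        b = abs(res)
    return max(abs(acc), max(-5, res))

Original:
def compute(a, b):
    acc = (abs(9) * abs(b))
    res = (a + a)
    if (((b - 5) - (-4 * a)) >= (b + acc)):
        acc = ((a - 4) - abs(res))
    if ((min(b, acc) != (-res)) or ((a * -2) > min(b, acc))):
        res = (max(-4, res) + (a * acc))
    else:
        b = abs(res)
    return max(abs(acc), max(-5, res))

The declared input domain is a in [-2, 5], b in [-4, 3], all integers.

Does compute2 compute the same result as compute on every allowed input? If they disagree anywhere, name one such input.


The one real change (`min(b, acc)` became `max(b, acc)`) has no effect anywhere in the declared ranges.
One worked example (a=2, b=0) — compute: acc = 0; res = 4; (((b - 5) - (-4 * a)) >= (b + acc)) -> true; acc = -6; ((min(b, acc) != (-res)) or ((a * -2) > min(b, acc))) -> true; res = -8; return 6; compute2: res = 4; acc = 0; (((b - 5) - (-4 * a)) >= (b + acc)) -> true; acc = -6; cur = 6; ((not (not (min(b, acc) != (-res)))) or (not (not ((a * -2) > max(b, acc))))) -> true; res = -8; return 6; agreement on 6.
Sweeping the whole domain (64 inputs) finds no disagreement.
verdict: equivalent


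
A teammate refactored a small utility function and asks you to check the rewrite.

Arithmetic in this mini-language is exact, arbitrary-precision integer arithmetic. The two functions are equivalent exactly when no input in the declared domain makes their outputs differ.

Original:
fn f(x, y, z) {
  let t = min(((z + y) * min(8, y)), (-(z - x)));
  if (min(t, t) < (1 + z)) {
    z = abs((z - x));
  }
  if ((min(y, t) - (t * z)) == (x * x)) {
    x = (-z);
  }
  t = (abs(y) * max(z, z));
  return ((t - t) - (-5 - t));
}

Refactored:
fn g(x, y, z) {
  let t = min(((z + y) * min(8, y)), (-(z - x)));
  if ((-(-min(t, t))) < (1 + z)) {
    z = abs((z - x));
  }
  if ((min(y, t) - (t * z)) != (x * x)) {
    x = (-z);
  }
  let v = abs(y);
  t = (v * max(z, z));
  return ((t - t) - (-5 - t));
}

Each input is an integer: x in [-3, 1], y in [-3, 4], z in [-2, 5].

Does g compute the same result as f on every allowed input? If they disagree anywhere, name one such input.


Equivalent. Although `((min(y, t) - (t * z)) == (x * x))` became `((min(y, t) - (t * z)) != (x * x))`, no input in the stated domain can expose it.
Across all 320 domain points the two functions coincide.
One worked example (x=-1, y=-1, z=4) — f: t = -5; (min(t, t) < (1 + z)) -> true; z = 5; ((min(y, t) - (t * z)) == (x * x)) -> false; t = 5; return 10; g: t = -5; ((-(-min(t, t))) < (1 + z)) -> true; z = 5; ((min(y, t) - (t * z)) != (x * x)) -> true; x = -5; v = 1; t = 5; return 10; agreement on 10.
verdict: equivalent


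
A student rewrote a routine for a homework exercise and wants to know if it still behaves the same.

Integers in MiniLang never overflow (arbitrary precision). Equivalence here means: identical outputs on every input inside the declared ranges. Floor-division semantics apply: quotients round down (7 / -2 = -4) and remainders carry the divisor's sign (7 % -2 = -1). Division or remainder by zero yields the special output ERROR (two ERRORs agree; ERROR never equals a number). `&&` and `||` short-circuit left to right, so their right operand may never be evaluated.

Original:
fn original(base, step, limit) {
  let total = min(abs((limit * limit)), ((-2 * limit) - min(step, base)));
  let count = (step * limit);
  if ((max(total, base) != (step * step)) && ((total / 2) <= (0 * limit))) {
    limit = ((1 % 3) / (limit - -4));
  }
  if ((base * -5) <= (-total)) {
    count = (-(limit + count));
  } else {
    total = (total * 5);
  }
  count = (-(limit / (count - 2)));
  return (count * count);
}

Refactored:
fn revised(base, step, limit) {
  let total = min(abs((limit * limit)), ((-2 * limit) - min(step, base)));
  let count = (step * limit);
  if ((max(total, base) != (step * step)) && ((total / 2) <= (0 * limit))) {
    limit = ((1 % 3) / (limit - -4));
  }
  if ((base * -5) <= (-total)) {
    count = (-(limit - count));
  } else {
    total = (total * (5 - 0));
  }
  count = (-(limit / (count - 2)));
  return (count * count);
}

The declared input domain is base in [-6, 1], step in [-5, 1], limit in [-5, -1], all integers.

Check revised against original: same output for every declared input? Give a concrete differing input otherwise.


These are not equivalent — on base=1, step=-5, limit=-2 the outputs split (0 vs 1).
original: total := 4 | count := 10 | ((max(total, base) != (step * step)) && ((total / 2) <= (0 * limit))): false | ((base * -5) <= (-total)): true | count := -8 | count := 0 | result 0
revised: total := 4 | count := 10 | ((max(total, base) != (step * step)) && ((total / 2) <= (0 * limit))): false | ((base * -5) <= (-total)): true | count := 12 | count := 1 | result 1
verdict: not equivalent; witness: base=1, step=-5, limit=-2


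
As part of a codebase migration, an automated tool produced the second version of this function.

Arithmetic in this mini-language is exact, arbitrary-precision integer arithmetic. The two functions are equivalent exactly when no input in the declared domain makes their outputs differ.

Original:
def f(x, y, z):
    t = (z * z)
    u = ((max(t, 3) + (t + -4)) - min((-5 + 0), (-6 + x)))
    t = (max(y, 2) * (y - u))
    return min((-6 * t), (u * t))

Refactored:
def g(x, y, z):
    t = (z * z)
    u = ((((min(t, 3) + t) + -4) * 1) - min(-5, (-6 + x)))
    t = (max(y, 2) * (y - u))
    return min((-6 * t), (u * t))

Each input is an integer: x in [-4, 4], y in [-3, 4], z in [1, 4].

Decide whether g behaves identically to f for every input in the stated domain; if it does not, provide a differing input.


Run the pair on x=-4, y=-3, z=1.
f: t := 1 | u := 10 | t := -26 | result -260
g: t := 1 | u := 8 | t := -22 | result -176
-260 against -176: the behavior changed.
verdict: not equivalent; witness: x=-4, y=-3, z=1


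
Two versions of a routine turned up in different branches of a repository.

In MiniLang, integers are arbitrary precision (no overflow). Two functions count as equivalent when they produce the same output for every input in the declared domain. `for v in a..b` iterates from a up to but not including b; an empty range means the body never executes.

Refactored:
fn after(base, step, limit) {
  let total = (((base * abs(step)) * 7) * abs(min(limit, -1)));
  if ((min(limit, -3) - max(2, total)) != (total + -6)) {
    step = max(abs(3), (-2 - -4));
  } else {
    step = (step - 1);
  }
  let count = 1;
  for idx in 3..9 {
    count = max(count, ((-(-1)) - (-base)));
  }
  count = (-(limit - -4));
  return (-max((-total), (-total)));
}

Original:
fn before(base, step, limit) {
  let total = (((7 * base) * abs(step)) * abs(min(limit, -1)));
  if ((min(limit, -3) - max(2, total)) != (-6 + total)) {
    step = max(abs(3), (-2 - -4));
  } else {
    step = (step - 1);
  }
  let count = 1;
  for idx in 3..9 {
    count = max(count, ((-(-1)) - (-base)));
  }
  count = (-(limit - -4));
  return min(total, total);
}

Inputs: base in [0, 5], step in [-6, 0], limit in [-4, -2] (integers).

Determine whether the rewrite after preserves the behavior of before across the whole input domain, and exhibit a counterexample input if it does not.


Side by side, the visible changes include: min/max/abs usage differs.
As a probe, take base=3, step=-6, limit=-4: before runs total := 504 | ((min(limit, -3) - max(2, total)) != (-6 + total)): true | step := 3 | count := 1 | iter idx=3: | count := 4 | iter idx=4: | count := 4 | iter idx=5: | count := 4 | iter idx=6: | count := 4 | iter idx=7: | count := 4 | iter idx=8: | count := 4 | count := 0 | result 504; after runs total := 504 | ((min(limit, -3) - max(2, total)) != (total + -6)): true | step := 3 | count := 1 | iter idx=3: | count := 4 | iter idx=4: | count := 4 | iter idx=5: | count := 4 | iter idx=6: | count := 4 | iter idx=7: | count := 4 | iter idx=8: | count := 4 | count := 0 | result 504; both end at 504.
Checked all 126 inputs in the declared domain: the outputs agree on every one.
verdict: equivalent


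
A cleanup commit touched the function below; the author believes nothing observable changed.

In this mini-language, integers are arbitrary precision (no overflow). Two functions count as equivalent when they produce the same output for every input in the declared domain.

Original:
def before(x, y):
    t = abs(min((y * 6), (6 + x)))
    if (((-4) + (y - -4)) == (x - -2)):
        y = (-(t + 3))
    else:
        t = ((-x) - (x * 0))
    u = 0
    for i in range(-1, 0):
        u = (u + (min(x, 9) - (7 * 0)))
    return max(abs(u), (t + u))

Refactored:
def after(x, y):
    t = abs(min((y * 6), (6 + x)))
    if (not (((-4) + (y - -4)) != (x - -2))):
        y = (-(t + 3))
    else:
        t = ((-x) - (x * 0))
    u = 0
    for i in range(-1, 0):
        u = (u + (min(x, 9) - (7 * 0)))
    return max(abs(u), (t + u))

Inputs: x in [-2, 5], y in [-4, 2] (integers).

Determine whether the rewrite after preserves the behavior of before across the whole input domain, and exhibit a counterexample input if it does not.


Although comparison usage differs, boolean connective usage differs, 56/56 inputs agree.
verdict: equivalent


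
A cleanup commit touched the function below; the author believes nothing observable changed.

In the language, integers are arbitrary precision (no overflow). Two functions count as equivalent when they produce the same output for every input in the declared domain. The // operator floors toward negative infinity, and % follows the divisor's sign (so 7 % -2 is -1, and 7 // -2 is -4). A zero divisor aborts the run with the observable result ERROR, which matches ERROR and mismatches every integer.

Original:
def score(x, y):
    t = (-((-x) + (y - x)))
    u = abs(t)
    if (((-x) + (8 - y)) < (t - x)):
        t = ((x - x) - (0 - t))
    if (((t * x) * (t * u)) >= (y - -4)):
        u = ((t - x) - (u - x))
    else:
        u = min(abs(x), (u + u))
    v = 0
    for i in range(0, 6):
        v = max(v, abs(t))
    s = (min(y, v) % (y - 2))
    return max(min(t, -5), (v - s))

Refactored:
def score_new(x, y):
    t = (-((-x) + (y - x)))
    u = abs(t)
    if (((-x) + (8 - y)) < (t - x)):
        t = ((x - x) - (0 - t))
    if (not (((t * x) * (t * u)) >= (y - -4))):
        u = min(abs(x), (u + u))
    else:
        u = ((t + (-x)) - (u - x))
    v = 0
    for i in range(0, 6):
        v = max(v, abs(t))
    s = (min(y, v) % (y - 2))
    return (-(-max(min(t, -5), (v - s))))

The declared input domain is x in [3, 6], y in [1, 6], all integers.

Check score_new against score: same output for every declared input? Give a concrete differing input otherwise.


The two versions differ — the changes include arithmetic usage differs; and boolean connective usage differs.
As a probe, take x=3, y=5: score runs t becomes 1; next u becomes 1; next (((-x) + (8 - y)) < (t - x)) evaluates to false; next (((t * x) * (t * u)) >= (y - -4)) evaluates to false; next u becomes 2; next v becomes 0; next at i=0:; next v becomes 1; next at i=1:; next v becomes 1; next at i=2:; next v becomes 1; next at i=3:; next v becomes 1; next at i=4:; next v becomes 1; next at i=5:; next v becomes 1; next s becomes 1; next final value 0; score_new runs t becomes 1; next u becomes 1; next (((-x) + (8 - y)) < (t - x)) evaluates to false; next (not (((t * x) * (t * u)) >= (y - -4))) evaluates to true; next u becomes 2; next v becomes 0; next at i=0:; next v becomes 1; next at i=1:; next v becomes 1; next at i=2:; next v becomes 1; next at i=3:; next v becomes 1; next at i=4:; next v becomes 1; next at i=5:; next v becomes 1; next s becomes 1; next final value 0; both end at 0.
Every one of the 24 inputs gives matching results.
verdict: equivalent


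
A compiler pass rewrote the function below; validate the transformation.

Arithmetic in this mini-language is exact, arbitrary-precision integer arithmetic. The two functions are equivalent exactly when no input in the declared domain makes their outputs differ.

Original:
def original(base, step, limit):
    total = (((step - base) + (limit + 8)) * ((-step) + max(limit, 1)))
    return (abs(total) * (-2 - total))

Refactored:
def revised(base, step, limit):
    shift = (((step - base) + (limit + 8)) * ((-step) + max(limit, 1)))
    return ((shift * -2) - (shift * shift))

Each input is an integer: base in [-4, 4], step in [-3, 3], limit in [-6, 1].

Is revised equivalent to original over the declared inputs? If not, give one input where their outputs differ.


At base=-4, step=2, limit=-6: original gives 48, revised gives -48.
verdict: not equivalent; witness: base=-4, step=2, limit=-6


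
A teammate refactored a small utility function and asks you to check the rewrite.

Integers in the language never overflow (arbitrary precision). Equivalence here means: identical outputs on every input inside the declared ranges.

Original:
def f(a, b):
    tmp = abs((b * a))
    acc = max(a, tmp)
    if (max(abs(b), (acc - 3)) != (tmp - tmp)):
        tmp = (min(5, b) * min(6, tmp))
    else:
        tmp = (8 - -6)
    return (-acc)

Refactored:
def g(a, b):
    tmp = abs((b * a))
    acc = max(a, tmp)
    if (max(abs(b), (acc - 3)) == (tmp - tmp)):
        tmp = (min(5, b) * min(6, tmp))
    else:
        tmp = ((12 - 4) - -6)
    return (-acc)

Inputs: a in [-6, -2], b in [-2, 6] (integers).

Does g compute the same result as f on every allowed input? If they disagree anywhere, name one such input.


Equivalent. The one real change (`(max(abs(b), (acc - 3)) != (tmp - tmp))` became `(max(abs(b), (acc - 3)) == (tmp - tmp))`) has no effect anywhere in the declared ranges.
Checked all 45 inputs in the declared domain: the outputs agree on every one.
One worked example (a=-5, b=3) — f: tmp = 15; acc = 15; (max(abs(b), (acc - 3)) != (tmp - tmp)) -> true; tmp = 18; return -15; g: tmp = 15; acc = 15; (max(abs(b), (acc - 3)) == (tmp - tmp)) -> false; tmp = 14; return -15; agreement on -15.
verdict: equivalent
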